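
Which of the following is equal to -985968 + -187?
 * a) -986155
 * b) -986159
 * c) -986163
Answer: a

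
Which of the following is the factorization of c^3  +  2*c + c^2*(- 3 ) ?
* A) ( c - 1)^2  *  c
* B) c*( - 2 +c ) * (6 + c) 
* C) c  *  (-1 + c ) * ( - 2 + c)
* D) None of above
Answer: C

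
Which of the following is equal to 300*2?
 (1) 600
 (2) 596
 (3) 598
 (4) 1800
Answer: 1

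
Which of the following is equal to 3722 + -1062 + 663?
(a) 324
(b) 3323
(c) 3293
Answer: b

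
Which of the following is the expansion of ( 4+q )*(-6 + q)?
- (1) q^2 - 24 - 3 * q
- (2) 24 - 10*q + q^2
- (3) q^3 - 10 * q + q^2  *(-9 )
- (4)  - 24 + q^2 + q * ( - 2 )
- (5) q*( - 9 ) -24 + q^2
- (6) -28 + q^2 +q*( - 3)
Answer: 4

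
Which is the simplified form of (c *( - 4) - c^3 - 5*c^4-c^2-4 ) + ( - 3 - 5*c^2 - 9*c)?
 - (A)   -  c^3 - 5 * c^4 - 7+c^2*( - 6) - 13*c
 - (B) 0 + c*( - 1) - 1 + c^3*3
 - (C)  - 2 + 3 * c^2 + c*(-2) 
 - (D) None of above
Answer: A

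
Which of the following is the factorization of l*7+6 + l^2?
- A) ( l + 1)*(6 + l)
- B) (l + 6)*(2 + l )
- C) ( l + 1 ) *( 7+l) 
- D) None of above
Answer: A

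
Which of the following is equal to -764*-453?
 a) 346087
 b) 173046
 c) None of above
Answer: c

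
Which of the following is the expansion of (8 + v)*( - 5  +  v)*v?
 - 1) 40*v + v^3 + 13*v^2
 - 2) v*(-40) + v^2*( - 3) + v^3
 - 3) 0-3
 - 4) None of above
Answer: 4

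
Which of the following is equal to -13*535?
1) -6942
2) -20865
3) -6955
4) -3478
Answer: 3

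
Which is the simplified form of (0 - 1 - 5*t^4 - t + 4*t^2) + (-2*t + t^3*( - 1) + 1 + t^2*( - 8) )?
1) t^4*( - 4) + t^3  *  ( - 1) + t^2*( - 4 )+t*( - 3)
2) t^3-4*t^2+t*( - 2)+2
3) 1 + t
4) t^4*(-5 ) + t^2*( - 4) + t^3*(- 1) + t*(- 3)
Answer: 4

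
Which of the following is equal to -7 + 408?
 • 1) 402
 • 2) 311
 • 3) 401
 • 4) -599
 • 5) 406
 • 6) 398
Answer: 3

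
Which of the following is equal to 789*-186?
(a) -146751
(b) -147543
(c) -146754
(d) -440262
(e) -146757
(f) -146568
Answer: c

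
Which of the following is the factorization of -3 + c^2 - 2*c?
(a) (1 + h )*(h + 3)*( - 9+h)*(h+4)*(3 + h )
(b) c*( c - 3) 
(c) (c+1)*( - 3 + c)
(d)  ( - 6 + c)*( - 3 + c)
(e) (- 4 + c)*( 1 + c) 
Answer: c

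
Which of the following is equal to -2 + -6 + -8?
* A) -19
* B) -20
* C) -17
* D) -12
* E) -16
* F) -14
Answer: E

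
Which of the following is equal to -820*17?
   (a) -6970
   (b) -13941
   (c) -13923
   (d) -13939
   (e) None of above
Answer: e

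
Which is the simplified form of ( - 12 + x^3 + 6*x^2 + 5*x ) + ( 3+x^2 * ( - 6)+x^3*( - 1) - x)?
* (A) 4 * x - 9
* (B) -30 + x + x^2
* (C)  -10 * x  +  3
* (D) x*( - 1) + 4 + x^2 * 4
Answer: A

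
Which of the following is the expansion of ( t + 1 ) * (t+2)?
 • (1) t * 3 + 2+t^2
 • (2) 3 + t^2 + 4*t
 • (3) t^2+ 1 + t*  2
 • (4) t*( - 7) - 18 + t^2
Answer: 1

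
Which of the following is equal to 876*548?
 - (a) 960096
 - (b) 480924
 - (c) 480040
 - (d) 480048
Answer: d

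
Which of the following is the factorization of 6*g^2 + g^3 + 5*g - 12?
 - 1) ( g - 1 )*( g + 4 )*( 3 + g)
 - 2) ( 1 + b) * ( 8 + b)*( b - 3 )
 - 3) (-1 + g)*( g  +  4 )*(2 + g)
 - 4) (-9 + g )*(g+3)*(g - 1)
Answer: 1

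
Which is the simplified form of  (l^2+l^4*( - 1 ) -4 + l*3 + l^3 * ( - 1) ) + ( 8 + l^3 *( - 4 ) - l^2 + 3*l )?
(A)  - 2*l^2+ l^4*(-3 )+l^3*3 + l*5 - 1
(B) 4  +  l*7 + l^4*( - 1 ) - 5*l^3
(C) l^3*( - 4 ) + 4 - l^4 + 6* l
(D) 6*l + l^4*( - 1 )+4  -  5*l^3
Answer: D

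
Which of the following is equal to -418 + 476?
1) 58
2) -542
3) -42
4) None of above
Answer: 1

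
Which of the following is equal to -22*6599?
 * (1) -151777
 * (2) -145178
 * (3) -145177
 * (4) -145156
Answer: 2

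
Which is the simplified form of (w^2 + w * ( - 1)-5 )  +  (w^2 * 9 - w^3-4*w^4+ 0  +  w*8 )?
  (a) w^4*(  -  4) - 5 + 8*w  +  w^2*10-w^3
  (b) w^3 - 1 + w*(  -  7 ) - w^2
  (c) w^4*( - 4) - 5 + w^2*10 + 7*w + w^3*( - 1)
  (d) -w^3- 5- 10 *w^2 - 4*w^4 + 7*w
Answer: c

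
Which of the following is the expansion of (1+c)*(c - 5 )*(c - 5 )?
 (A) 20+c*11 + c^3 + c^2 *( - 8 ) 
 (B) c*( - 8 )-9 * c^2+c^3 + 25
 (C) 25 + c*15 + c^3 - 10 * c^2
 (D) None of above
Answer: D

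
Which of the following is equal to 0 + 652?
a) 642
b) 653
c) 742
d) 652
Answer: d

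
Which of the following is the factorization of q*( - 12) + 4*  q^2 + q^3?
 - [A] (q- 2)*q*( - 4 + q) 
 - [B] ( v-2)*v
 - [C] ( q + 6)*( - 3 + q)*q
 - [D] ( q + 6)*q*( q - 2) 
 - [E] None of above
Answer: D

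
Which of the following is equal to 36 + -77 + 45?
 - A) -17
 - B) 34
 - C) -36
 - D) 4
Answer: D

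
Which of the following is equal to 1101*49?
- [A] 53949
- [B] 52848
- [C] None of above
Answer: A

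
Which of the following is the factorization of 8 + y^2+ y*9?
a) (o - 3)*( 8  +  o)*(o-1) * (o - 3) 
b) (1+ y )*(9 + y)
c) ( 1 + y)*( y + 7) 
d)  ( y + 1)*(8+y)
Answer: d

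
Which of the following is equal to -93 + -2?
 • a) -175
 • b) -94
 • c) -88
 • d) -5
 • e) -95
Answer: e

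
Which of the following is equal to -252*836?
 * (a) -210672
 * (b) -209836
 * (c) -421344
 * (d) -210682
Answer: a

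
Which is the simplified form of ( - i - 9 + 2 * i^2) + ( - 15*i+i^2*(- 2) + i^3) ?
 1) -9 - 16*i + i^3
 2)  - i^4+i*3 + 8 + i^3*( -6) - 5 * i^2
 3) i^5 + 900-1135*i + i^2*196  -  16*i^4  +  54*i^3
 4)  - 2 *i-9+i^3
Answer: 1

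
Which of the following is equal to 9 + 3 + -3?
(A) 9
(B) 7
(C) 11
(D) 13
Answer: A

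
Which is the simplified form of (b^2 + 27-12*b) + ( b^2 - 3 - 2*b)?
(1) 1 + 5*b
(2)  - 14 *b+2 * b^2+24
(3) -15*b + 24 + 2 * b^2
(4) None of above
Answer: 2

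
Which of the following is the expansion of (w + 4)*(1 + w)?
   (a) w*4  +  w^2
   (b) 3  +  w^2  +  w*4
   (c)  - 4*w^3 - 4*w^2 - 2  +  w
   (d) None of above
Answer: d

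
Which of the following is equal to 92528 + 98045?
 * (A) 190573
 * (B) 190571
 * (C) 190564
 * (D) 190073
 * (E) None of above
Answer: A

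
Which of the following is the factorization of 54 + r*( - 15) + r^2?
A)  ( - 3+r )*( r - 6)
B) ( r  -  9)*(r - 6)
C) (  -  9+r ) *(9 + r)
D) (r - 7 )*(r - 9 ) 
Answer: B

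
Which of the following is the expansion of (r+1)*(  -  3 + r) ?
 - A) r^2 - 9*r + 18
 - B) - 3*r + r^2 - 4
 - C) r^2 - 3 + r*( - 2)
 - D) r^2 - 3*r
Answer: C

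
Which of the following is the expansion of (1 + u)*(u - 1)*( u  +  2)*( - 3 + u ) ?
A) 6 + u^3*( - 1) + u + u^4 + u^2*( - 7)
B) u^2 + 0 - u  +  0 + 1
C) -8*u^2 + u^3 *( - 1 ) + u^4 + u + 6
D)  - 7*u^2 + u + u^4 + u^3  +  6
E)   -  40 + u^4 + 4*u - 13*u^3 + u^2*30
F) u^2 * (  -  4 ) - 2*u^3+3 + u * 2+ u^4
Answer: A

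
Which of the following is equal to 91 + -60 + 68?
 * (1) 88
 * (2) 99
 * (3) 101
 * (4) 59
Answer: 2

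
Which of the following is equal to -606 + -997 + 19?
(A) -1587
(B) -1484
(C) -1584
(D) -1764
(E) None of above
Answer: C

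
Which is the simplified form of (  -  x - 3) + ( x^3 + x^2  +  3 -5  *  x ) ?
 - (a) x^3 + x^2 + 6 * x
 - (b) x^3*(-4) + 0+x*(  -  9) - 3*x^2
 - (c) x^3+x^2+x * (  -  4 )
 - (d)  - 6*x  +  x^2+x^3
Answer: d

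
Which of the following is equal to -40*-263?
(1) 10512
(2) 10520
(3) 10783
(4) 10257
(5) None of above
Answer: 2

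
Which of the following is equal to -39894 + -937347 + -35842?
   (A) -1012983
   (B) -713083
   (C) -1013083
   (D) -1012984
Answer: C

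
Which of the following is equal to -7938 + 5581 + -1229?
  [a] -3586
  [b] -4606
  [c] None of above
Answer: a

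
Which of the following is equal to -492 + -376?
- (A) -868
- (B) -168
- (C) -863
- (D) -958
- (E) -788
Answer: A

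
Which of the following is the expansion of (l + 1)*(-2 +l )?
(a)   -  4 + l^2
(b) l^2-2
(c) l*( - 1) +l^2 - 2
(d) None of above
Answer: c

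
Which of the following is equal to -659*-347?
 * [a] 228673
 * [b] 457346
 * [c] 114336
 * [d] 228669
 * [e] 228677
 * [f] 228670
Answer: a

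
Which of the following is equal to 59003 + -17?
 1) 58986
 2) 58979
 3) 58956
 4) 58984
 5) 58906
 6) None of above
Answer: 1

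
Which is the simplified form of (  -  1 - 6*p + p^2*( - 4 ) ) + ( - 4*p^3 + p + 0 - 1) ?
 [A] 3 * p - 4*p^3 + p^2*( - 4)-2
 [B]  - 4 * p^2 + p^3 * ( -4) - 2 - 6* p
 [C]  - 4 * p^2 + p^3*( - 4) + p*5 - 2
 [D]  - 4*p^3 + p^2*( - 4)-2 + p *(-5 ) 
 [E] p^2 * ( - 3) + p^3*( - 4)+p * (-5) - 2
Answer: D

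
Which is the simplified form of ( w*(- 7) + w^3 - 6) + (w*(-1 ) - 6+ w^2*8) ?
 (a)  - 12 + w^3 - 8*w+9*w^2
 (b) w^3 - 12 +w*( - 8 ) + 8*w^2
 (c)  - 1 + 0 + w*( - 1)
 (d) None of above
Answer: b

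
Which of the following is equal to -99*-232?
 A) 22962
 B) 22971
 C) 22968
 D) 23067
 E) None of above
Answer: C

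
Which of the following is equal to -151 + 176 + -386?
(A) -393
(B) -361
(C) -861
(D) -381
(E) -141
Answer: B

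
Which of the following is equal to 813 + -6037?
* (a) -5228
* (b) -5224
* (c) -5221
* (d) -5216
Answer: b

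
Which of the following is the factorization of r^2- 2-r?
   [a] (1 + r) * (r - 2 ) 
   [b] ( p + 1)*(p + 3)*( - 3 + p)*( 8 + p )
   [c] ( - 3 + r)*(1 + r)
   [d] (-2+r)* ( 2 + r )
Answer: a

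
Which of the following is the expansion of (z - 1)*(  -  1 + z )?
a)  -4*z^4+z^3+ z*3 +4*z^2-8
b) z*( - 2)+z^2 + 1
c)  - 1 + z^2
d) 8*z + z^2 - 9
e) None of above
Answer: b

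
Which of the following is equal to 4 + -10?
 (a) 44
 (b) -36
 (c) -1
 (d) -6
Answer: d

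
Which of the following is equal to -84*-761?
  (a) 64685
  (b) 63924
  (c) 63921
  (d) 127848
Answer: b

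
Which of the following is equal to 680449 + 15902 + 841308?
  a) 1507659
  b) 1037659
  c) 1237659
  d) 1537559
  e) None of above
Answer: e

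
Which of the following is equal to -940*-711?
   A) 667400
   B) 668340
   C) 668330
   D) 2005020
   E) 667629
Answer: B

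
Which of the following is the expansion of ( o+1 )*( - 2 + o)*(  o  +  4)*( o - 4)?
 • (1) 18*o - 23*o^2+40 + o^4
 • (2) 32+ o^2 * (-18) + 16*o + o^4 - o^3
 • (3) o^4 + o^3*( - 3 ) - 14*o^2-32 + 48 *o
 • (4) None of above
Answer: 2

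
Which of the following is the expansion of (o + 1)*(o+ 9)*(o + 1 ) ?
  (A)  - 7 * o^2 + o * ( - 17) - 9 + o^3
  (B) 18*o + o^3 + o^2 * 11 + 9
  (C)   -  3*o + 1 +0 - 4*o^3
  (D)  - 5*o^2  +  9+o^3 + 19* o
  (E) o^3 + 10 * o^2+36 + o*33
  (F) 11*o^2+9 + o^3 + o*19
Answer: F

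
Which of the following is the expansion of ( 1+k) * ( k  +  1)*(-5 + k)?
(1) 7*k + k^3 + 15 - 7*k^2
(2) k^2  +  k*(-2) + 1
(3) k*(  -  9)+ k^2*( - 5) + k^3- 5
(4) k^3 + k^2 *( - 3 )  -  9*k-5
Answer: 4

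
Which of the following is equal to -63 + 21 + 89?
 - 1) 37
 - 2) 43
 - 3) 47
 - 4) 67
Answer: 3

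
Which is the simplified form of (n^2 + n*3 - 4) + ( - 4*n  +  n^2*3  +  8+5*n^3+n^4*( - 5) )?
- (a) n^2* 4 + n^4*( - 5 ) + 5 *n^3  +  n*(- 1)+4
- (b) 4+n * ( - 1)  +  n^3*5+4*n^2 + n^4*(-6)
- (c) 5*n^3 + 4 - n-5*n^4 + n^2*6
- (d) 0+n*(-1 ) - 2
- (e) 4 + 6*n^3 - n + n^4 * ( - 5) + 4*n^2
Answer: a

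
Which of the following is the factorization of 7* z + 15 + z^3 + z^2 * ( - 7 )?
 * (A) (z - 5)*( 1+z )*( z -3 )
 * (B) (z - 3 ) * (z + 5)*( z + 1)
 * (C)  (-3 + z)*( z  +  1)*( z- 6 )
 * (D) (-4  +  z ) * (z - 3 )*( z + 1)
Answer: A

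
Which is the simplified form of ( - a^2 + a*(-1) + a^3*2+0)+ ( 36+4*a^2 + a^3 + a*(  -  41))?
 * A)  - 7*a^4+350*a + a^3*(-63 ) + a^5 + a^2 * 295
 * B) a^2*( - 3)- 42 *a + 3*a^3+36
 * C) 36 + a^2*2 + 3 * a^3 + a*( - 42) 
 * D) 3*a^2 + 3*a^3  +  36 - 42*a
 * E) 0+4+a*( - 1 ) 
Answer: D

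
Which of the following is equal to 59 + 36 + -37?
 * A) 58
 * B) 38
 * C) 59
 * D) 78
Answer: A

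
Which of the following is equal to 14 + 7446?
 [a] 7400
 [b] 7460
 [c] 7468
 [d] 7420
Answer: b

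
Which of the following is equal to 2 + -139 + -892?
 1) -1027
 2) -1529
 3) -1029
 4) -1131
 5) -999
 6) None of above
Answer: 3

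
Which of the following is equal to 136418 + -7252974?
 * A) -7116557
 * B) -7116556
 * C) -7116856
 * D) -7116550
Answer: B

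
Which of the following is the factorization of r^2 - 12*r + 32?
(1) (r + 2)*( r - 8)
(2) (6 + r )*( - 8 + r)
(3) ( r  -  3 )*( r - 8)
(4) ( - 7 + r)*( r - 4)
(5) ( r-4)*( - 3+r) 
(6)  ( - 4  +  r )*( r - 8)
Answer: 6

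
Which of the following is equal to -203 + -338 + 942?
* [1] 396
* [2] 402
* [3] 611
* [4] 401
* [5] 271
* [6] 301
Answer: 4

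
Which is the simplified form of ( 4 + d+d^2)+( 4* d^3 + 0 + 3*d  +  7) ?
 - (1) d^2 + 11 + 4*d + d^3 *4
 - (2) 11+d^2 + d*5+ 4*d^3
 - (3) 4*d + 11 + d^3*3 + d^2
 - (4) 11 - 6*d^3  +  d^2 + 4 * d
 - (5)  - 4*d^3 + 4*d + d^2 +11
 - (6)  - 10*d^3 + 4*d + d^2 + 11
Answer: 1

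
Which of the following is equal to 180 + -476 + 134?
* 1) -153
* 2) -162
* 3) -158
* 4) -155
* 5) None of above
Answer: 2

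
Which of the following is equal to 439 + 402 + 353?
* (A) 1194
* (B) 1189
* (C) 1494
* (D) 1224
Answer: A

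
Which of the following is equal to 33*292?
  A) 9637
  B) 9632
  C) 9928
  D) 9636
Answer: D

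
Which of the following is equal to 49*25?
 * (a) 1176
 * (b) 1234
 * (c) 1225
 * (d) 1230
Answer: c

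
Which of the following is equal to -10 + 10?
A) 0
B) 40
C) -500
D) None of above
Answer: A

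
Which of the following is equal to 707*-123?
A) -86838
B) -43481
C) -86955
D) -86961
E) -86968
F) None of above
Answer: D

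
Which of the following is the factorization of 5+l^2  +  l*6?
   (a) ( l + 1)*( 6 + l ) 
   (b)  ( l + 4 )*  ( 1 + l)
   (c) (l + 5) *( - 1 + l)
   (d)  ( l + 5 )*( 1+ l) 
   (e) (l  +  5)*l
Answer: d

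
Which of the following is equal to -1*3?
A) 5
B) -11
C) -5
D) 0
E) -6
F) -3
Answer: F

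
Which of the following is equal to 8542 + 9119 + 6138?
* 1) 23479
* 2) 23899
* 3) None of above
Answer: 3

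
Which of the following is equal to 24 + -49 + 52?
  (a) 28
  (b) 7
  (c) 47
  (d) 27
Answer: d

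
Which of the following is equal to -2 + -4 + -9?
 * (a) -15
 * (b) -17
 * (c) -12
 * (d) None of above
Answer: a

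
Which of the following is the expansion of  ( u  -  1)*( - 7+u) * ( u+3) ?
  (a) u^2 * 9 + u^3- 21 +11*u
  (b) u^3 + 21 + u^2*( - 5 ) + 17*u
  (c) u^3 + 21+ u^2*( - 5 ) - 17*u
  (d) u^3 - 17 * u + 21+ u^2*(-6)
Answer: c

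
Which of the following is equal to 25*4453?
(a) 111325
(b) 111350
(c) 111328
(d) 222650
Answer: a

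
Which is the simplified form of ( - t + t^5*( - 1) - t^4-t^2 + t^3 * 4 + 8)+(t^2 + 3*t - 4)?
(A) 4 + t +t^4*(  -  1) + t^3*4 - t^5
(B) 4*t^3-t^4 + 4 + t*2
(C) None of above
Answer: C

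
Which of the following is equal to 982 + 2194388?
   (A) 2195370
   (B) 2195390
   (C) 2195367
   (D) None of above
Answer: A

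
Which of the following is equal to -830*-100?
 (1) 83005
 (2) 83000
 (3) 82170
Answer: 2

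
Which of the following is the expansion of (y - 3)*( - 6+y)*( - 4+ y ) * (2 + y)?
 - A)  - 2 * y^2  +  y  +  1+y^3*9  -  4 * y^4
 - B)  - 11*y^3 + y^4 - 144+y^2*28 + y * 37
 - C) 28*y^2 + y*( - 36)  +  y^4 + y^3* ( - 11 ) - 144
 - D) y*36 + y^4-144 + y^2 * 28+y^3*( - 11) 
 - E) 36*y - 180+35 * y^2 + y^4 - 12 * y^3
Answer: D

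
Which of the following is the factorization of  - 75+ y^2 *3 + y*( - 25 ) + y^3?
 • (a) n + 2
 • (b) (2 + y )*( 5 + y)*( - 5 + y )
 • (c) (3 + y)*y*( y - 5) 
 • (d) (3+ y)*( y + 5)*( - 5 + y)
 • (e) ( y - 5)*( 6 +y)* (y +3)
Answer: d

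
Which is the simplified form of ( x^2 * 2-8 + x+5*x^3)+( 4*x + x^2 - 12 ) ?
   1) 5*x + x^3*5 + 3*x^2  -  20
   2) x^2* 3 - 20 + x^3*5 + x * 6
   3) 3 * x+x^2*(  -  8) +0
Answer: 1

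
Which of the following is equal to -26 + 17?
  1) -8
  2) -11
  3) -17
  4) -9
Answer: 4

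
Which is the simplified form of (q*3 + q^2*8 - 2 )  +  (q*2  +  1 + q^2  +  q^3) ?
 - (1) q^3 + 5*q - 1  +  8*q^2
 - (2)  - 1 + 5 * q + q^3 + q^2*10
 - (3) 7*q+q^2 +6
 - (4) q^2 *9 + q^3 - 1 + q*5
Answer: 4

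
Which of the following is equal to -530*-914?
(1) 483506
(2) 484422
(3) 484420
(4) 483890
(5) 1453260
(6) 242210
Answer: 3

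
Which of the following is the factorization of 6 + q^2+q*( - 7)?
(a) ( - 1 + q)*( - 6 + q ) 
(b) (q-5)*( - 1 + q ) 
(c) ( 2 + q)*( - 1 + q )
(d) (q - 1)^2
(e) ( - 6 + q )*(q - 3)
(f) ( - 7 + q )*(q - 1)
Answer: a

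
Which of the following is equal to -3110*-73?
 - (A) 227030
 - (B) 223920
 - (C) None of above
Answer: A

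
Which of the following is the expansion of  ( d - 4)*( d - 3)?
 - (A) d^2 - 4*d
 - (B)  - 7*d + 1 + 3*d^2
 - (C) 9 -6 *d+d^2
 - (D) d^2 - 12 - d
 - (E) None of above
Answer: E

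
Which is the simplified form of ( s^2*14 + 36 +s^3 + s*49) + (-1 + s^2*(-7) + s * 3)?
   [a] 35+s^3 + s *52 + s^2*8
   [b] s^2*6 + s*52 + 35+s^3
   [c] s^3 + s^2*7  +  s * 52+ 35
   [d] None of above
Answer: c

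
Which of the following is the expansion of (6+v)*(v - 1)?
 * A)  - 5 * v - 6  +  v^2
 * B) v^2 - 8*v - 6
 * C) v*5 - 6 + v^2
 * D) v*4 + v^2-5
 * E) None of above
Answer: C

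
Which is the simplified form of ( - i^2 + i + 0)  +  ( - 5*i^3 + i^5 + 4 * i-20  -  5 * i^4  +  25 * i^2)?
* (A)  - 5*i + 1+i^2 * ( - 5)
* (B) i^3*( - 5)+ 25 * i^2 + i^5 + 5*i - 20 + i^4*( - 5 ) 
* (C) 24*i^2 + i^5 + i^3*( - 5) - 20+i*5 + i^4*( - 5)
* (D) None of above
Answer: C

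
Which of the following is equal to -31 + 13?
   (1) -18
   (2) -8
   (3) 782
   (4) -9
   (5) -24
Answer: 1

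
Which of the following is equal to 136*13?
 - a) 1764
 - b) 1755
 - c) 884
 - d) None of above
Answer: d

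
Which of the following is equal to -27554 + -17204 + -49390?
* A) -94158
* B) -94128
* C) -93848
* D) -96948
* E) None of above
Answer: E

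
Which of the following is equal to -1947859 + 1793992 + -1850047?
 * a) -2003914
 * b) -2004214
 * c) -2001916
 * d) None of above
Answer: a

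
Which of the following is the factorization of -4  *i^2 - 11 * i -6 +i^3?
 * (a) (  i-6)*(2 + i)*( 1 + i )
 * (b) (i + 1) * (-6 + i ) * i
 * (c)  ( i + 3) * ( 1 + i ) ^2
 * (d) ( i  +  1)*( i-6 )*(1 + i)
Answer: d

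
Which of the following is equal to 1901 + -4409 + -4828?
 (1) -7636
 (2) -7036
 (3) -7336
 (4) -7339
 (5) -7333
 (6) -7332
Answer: 3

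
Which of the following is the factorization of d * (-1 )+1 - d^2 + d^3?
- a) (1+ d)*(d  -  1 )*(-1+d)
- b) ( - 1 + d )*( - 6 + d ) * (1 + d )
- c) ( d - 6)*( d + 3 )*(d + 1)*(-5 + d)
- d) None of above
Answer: a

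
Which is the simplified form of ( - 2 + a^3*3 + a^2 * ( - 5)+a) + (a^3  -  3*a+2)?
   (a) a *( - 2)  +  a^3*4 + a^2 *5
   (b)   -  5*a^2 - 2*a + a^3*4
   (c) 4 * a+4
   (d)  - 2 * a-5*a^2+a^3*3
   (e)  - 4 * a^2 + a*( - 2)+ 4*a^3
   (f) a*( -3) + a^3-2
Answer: b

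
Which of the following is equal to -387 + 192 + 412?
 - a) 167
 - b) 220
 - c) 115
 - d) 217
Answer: d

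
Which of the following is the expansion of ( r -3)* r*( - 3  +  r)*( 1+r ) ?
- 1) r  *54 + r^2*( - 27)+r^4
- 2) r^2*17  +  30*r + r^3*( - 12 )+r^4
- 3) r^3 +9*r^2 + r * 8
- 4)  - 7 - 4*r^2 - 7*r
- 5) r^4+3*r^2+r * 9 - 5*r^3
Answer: 5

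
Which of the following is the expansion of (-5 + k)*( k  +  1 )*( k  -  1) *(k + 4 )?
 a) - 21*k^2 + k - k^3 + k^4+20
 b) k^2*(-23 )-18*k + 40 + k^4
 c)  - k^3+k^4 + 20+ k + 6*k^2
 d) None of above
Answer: a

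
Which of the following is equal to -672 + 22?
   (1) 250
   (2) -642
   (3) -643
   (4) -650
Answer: 4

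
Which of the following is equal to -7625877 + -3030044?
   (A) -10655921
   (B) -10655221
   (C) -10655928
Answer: A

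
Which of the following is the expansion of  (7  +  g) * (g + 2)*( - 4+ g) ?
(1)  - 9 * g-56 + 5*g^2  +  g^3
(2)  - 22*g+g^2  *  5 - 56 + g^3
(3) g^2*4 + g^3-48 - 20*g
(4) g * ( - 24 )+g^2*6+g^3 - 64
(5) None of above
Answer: 2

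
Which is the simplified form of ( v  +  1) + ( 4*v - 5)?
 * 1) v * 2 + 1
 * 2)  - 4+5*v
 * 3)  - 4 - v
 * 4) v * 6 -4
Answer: 2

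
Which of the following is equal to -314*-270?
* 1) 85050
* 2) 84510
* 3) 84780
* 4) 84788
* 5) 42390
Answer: 3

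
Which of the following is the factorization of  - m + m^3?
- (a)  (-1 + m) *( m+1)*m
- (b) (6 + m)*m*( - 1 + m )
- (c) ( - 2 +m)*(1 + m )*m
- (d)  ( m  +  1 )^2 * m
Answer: a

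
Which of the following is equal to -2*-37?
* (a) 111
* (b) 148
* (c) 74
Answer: c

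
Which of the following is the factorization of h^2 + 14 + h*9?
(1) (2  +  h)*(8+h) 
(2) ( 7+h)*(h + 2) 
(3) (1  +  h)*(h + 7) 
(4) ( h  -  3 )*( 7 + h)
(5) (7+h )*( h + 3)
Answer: 2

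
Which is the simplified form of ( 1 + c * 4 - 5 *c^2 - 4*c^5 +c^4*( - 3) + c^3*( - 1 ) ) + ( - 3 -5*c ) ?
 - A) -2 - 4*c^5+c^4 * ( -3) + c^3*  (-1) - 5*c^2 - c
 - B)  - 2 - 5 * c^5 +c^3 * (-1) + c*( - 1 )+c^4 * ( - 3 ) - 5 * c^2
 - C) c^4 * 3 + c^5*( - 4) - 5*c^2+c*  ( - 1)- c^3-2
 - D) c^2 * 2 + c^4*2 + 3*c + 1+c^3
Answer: A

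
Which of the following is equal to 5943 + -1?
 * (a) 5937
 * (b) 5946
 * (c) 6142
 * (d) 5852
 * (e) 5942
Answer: e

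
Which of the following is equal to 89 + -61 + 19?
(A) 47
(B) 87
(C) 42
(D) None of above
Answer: A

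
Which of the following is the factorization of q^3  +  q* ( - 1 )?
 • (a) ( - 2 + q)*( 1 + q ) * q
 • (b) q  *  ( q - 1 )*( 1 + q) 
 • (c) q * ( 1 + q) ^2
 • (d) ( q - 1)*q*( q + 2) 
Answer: b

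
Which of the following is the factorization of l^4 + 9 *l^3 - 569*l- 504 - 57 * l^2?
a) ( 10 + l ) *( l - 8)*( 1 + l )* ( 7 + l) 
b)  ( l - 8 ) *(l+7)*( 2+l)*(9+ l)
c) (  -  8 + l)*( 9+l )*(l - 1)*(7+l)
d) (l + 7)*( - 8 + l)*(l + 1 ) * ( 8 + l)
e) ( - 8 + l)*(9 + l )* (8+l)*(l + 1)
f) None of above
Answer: f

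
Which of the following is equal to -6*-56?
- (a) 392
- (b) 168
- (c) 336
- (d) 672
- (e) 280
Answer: c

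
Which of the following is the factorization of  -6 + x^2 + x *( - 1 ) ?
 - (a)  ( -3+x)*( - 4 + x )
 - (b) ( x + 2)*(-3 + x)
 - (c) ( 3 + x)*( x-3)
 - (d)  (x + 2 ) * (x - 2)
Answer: b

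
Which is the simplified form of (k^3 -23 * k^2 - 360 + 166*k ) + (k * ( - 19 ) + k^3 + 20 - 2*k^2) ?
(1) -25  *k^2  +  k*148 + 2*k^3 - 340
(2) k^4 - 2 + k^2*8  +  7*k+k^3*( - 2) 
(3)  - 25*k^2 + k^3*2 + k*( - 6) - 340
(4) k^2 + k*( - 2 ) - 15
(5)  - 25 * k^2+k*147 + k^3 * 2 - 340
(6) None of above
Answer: 5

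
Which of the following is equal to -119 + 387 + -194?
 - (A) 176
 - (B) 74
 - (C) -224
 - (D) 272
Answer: B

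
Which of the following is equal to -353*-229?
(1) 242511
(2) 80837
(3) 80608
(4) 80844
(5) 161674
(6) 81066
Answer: 2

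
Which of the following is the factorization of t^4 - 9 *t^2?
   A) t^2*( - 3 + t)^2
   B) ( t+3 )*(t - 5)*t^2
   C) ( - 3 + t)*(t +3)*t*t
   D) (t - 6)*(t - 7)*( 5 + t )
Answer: C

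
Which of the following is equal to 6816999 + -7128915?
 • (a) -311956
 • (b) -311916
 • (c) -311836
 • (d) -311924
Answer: b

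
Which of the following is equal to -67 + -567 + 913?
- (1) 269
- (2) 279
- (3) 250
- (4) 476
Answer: 2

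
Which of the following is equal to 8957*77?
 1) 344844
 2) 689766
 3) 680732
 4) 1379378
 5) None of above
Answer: 5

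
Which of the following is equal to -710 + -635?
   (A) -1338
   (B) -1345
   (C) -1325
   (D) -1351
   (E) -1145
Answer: B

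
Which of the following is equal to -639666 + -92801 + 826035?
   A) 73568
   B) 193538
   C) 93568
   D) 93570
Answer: C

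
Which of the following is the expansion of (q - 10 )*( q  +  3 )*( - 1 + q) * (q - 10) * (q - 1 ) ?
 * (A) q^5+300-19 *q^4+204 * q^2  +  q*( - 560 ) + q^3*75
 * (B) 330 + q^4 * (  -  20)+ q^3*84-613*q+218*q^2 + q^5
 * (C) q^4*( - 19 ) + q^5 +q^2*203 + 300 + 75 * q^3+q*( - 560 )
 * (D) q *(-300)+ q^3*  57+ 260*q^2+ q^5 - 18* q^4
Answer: C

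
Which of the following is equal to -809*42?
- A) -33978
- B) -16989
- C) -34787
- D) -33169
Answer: A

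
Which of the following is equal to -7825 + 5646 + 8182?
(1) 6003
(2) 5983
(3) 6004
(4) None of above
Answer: 1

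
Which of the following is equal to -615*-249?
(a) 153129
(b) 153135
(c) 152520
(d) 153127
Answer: b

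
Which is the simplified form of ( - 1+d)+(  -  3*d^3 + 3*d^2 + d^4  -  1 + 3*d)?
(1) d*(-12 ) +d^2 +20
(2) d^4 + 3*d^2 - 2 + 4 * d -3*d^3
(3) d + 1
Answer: 2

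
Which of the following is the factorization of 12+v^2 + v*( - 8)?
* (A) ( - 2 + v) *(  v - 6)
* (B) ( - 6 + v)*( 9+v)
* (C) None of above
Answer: A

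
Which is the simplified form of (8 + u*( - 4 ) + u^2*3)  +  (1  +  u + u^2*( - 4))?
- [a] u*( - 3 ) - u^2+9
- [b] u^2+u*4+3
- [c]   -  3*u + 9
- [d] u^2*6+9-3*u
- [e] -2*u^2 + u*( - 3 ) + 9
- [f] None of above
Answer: a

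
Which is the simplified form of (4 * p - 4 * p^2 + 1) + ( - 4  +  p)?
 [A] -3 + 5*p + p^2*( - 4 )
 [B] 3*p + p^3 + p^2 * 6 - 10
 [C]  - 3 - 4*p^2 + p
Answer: A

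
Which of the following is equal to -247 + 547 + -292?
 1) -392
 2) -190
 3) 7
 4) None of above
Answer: 4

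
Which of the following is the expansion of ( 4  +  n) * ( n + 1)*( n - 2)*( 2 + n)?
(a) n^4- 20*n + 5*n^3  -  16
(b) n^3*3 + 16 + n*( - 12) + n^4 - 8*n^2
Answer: a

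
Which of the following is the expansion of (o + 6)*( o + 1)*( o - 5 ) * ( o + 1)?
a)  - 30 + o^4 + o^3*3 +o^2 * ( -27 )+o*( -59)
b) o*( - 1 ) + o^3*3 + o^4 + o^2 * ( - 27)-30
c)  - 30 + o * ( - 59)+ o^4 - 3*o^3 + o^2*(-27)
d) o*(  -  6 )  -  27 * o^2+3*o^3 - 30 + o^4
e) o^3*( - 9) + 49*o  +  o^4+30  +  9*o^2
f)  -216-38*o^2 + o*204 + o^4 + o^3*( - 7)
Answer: a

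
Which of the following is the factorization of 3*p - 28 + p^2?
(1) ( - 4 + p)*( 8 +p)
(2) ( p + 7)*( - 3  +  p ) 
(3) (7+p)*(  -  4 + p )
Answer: 3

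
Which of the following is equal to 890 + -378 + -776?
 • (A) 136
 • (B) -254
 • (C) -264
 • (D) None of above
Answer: C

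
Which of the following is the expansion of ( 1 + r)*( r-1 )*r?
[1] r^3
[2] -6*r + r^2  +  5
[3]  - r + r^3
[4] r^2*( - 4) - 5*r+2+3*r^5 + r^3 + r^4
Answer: 3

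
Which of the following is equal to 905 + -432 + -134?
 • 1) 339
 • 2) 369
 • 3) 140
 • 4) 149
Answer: 1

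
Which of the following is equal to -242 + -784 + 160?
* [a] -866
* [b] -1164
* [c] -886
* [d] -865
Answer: a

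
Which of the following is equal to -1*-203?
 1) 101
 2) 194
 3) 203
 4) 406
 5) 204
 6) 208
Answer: 3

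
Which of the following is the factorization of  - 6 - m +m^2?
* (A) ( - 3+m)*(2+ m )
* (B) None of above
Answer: A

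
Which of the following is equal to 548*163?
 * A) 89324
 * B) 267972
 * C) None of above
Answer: A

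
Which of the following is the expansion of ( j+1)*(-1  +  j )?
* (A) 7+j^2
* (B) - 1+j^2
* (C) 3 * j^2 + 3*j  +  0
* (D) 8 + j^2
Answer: B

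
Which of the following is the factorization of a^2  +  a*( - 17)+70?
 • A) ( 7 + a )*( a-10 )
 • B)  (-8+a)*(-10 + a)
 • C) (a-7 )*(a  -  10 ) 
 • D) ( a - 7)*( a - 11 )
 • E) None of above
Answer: C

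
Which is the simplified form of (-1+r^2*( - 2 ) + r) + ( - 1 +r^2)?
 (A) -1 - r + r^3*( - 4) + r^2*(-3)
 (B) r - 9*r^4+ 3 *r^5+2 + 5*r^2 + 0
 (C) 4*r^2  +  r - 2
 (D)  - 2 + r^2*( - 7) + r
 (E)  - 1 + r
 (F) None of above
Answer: F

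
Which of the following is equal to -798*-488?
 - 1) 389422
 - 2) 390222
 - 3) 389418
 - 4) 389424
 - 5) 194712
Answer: 4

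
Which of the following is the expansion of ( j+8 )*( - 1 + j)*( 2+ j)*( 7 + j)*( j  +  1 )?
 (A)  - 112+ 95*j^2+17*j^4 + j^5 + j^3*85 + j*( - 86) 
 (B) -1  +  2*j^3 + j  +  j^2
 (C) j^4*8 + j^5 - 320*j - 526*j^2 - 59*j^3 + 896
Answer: A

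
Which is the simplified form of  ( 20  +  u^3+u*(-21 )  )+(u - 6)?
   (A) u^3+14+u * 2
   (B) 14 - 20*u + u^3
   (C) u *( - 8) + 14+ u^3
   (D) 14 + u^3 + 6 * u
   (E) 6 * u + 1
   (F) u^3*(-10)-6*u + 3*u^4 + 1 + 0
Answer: B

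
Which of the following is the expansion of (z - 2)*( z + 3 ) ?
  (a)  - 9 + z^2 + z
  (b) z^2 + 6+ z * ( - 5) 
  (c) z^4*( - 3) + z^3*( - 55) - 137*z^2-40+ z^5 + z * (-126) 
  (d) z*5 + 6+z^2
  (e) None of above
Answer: e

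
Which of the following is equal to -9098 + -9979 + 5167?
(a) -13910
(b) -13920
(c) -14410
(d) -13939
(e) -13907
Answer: a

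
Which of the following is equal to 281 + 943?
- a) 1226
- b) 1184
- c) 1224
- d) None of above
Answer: c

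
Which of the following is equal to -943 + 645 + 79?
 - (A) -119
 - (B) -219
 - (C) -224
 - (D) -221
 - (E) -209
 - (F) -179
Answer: B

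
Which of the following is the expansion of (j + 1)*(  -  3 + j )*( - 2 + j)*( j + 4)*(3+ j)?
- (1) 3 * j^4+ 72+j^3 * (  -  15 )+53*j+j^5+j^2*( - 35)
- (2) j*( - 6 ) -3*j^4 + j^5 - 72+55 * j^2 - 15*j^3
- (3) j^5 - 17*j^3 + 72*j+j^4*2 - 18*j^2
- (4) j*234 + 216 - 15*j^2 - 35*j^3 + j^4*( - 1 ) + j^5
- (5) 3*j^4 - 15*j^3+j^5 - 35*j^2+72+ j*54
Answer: 5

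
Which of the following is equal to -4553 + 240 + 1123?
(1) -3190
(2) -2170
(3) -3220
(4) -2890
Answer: 1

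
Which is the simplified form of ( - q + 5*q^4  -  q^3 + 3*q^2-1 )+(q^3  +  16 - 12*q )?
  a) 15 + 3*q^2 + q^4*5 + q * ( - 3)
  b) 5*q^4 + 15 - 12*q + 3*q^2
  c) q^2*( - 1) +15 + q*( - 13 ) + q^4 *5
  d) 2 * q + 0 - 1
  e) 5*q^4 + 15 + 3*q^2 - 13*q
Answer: e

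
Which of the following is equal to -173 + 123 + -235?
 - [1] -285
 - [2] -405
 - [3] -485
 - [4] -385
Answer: 1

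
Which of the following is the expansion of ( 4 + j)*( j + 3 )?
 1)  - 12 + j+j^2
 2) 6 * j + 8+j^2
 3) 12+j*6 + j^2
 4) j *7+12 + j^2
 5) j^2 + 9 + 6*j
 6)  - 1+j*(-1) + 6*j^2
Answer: 4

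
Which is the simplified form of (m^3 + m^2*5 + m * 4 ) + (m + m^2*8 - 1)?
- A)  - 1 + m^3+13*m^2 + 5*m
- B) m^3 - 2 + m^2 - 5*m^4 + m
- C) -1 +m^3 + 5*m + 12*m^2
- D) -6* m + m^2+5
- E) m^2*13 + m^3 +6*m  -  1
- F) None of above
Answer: A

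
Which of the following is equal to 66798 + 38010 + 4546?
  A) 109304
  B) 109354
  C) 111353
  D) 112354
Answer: B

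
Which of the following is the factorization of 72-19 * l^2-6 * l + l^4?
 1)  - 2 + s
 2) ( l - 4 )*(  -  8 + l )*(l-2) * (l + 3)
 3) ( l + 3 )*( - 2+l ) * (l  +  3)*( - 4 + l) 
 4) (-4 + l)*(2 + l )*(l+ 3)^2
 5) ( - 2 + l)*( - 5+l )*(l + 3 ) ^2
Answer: 3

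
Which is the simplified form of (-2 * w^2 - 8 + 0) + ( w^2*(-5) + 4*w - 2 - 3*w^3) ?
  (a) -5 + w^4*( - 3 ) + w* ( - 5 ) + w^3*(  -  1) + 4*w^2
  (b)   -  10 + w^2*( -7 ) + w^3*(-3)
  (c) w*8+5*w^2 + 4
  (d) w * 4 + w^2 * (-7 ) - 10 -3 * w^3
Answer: d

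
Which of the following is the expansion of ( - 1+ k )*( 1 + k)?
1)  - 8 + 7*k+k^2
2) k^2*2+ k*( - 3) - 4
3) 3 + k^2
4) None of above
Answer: 4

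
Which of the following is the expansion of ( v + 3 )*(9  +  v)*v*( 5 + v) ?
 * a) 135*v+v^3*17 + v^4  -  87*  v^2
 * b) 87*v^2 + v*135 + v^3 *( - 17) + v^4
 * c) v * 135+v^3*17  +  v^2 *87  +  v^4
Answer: c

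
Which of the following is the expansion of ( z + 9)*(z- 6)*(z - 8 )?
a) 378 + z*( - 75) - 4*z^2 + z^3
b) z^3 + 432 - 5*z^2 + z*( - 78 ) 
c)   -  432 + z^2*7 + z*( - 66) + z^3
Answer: b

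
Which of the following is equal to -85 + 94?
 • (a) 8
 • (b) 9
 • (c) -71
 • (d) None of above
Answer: b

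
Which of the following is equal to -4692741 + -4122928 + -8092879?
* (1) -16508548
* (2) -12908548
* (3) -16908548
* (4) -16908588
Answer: 3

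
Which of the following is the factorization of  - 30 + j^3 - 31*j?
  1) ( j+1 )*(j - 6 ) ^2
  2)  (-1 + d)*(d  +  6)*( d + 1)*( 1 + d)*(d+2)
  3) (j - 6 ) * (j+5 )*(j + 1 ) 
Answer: 3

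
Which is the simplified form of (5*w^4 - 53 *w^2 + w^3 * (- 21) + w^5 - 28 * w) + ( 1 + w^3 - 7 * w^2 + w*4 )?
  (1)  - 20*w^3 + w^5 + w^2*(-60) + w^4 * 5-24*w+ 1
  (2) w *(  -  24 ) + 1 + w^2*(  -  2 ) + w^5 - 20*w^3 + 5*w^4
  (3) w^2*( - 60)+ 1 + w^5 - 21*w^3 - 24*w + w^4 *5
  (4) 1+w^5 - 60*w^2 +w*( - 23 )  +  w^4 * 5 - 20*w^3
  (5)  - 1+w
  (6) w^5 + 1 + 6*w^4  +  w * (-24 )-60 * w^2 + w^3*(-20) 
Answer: 1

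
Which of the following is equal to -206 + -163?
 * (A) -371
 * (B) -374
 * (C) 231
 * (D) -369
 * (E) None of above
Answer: D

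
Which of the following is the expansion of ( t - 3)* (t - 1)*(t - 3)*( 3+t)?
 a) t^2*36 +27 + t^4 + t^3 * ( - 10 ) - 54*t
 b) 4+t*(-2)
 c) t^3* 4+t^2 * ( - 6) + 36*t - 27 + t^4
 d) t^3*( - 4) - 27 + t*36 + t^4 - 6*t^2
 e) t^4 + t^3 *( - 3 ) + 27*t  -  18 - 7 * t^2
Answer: d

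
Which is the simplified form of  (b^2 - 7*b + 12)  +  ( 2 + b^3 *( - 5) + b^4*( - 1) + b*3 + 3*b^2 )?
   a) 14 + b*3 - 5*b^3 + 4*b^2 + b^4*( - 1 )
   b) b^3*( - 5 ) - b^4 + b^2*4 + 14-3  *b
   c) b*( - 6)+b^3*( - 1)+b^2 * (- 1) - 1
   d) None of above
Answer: d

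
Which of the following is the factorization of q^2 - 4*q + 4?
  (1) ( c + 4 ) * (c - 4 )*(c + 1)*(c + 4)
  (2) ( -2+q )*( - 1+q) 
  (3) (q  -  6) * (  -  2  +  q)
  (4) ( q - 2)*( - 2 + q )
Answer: 4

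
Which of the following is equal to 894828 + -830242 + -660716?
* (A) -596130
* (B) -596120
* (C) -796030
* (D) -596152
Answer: A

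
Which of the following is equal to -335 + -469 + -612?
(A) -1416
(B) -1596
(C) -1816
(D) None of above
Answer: A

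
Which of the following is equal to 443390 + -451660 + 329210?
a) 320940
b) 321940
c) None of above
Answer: a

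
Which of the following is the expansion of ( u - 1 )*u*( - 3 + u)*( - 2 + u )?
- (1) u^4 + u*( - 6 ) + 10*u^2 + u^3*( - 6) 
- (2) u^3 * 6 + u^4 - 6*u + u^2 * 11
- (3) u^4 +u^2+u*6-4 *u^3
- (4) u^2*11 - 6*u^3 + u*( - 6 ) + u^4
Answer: 4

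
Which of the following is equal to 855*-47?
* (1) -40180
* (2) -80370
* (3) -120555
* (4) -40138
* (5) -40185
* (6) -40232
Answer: 5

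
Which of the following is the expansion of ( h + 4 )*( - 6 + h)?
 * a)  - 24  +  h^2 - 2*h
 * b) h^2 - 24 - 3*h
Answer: a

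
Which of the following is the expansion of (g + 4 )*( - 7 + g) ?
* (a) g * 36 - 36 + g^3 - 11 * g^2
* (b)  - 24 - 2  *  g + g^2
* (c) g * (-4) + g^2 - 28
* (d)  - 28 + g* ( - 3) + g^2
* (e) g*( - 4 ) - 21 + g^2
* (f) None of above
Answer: d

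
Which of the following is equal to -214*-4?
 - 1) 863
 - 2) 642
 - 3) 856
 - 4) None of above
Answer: 3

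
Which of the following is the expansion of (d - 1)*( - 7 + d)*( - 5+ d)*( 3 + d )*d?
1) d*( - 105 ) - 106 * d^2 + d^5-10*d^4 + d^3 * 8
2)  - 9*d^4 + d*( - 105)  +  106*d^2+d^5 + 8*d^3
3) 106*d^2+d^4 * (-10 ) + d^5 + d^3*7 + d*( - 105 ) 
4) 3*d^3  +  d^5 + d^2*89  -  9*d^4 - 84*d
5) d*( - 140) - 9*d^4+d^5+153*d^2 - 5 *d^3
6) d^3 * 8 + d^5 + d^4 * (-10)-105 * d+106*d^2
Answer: 6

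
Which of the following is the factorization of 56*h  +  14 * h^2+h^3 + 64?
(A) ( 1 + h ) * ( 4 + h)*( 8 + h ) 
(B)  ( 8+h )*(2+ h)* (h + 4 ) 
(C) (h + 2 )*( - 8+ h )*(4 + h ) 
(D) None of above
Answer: B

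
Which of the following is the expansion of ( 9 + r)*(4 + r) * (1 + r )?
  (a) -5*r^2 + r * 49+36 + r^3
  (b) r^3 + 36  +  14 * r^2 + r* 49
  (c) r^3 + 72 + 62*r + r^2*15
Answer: b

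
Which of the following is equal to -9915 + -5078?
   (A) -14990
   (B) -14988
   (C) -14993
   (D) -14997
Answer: C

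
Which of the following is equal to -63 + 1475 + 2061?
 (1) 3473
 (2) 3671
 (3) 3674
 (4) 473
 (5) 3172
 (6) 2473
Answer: 1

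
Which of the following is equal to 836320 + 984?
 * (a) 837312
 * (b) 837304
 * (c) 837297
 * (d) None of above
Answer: b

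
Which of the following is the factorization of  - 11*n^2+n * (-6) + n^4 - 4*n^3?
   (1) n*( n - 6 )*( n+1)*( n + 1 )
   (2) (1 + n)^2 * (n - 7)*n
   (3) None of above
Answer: 1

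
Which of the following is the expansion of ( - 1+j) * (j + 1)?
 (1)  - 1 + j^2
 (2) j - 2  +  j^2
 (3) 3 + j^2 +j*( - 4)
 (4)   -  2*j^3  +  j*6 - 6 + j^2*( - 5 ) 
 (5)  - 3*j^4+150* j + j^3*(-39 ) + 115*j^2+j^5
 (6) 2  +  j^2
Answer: 1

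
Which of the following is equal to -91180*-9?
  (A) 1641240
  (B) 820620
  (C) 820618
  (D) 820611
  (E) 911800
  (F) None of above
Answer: B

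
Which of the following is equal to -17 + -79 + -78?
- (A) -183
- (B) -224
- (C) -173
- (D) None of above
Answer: D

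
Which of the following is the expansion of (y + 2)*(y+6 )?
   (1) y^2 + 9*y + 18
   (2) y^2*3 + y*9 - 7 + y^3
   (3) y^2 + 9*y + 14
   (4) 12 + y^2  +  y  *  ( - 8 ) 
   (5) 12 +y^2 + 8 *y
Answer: 5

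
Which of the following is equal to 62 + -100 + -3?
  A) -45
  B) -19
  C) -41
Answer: C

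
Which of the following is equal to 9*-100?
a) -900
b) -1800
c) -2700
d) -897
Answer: a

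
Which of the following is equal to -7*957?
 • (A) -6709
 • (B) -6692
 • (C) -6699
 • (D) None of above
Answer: C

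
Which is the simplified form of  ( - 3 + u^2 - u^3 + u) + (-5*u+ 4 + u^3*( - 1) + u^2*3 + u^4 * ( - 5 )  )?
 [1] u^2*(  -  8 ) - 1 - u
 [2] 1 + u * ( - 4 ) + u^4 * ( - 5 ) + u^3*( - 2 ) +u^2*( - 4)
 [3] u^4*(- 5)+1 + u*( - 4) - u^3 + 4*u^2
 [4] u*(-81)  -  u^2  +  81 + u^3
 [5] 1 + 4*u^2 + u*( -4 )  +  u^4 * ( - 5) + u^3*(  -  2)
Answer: 5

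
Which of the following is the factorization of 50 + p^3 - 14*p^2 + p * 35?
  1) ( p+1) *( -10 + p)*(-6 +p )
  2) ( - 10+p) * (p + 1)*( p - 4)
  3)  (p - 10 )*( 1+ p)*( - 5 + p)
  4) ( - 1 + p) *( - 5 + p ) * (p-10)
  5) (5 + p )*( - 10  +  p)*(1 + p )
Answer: 3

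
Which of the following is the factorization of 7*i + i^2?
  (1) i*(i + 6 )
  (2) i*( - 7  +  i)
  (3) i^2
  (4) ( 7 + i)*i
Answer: 4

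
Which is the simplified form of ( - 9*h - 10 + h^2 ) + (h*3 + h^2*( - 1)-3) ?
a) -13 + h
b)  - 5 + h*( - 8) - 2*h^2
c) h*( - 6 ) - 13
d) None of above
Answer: c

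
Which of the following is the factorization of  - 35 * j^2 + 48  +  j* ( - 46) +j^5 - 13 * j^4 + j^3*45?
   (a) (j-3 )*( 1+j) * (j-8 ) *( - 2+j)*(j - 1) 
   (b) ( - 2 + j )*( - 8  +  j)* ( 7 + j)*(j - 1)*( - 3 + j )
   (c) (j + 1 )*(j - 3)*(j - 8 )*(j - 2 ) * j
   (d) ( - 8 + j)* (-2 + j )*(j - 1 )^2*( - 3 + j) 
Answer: a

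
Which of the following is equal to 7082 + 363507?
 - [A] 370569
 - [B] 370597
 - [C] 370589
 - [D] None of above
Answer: C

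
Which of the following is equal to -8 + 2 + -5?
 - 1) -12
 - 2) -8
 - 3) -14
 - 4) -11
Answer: 4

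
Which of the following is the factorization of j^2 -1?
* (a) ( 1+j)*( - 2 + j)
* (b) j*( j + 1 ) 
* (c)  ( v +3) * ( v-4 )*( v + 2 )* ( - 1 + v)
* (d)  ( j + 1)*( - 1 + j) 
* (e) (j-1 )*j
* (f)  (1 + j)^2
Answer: d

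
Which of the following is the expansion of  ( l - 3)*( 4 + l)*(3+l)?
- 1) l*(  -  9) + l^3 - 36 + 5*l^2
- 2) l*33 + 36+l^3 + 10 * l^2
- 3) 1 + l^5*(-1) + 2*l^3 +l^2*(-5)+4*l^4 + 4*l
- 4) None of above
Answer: 4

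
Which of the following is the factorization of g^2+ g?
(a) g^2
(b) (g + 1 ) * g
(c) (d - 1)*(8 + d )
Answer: b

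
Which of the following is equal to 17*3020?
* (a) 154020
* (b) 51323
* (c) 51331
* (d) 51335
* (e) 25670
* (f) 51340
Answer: f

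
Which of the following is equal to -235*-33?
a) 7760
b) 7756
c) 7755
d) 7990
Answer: c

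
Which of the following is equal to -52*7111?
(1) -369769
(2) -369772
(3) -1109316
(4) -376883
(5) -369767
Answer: 2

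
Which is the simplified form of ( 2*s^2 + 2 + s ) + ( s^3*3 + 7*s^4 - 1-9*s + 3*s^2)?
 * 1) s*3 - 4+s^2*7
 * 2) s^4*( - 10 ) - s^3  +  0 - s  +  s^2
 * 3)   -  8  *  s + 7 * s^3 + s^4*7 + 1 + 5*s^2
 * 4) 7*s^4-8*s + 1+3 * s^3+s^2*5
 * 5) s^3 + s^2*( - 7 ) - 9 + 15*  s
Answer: 4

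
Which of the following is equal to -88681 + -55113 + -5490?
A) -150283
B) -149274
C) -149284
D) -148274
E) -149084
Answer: C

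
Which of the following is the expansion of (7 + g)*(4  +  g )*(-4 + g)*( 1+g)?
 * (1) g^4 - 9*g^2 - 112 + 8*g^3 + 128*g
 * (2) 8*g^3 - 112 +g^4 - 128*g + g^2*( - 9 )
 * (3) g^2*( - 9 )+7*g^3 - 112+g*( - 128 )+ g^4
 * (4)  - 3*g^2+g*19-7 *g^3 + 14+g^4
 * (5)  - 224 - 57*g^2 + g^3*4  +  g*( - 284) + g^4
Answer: 2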